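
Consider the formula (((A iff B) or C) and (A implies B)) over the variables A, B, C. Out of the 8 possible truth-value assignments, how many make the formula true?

5

A | B | C || φ
1 | 1 | 1 || 1
1 | 1 | 0 || 1
1 | 0 | 1 || 0
1 | 0 | 0 || 0
0 | 1 | 1 || 1
0 | 1 | 0 || 0
0 | 0 | 1 || 1
0 | 0 | 0 || 1
The formula is true on 5 of the 8 rows.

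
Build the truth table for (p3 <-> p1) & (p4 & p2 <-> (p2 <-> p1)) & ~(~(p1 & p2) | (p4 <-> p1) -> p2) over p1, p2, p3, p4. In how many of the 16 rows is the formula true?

2

  p1     p2     p3     p4      (p3 <-> p1)  (p4 & p2)  (p2 <-> p1)  ((p4 & p2) <-> (p2 <-> p1))  (p1 & p2)  ~(p1 & p2)  (p4 <-> p1)  (~(p1 & p2) | (p4 <-> p1))    φ  
False  False  False  False         True       False        True                False               False       True         True                True             False
False  False  False   True         True       False        True                False               False       True        False                True             False
False  False   True  False        False       False        True                False               False       True         True                True             False
False  False   True   True        False       False        True                False               False       True        False                True             False
False   True  False  False         True       False       False                 True               False       True         True                True             False
False   True  False   True         True        True       False                False               False       True        False                True             False
False   True   True  False        False       False       False                 True               False       True         True                True             False
False   True   True   True        False        True       False                False               False       True        False                True             False
 True  False  False  False        False       False       False                 True               False       True        False                True             False
 True  False  False   True        False       False       False                 True               False       True         True                True             False
 True  False   True  False         True       False       False                 True               False       True        False                True              True
 True  False   True   True         True       False       False                 True               False       True         True                True              True
 True   True  False  False        False       False        True                False                True      False        False               False             False
 True   True  False   True        False        True        True                 True                True      False         True                True             False
 True   True   True  False         True       False        True                False                True      False        False               False             False
 True   True   True   True         True        True        True                 True                True      False         True                True             False
The formula is true on 2 of the 16 rows.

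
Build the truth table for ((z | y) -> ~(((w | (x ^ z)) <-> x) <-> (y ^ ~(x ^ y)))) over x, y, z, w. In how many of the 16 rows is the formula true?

13

x  y  z  w     (z | y)  (x ^ z)  (w | (x ^ z))  ((w | (x ^ z)) <-> x)  (x ^ y)  ~(x ^ y)  (y ^ ~(x ^ y))  φ
0  0  0  0        0        0           0                  1               0        1            1         1
0  0  0  1        0        0           1                  0               0        1            1         1
0  0  1  0        1        1           1                  0               0        1            1         1
0  0  1  1        1        1           1                  0               0        1            1         1
0  1  0  0        1        0           0                  1               1        0            1         0
0  1  0  1        1        0           1                  0               1        0            1         1
0  1  1  0        1        1           1                  0               1        0            1         1
0  1  1  1        1        1           1                  0               1        0            1         1
1  0  0  0        0        1           1                  1               1        0            0         1
1  0  0  1        0        1           1                  1               1        0            0         1
1  0  1  0        1        0           0                  0               1        0            0         0
1  0  1  1        1        0           1                  1               1        0            0         1
1  1  0  0        1        1           1                  1               0        1            0         1
1  1  0  1        1        1           1                  1               0        1            0         1
1  1  1  0        1        0           0                  0               0        1            0         0
1  1  1  1        1        0           1                  1               0        1            0         1
The formula is true on 13 of the 16 rows.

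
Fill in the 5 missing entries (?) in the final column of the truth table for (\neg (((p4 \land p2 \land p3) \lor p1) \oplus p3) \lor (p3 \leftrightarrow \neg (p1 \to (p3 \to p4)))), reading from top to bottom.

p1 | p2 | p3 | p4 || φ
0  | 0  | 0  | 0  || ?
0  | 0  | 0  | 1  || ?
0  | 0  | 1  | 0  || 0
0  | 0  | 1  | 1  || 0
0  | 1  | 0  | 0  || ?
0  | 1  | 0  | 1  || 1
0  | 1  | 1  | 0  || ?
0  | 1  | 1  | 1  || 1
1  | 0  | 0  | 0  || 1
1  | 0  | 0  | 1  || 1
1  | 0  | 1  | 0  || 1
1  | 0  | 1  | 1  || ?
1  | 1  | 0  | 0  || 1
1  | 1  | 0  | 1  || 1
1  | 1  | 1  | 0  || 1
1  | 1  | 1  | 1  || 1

Row p1=0, p2=0, p3=0, p4=0: \neg (((p4 \land p2 \land p3) \lor p1) \oplus p3) = 1, (p3 \leftrightarrow \neg (p1 \to (p3 \to p4))) = 1, so the formula = 1.
Row p1=0, p2=0, p3=0, p4=1: \neg (((p4 \land p2 \land p3) \lor p1) \oplus p3) = 1, (p3 \leftrightarrow \neg (p1 \to (p3 \to p4))) = 1, so the formula = 1.
Row p1=0, p2=1, p3=0, p4=0: \neg (((p4 \land p2 \land p3) \lor p1) \oplus p3) = 1, (p3 \leftrightarrow \neg (p1 \to (p3 \to p4))) = 1, so the formula = 1.
Row p1=0, p2=1, p3=1, p4=0: \neg (((p4 \land p2 \land p3) \lor p1) \oplus p3) = 0, (p3 \leftrightarrow \neg (p1 \to (p3 \to p4))) = 0, so the formula = 0.
Row p1=1, p2=0, p3=1, p4=1: \neg (((p4 \land p2 \land p3) \lor p1) \oplus p3) = 1, (p3 \leftrightarrow \neg (p1 \to (p3 \to p4))) = 0, so the formula = 1.

1, 1, 1, 0, 1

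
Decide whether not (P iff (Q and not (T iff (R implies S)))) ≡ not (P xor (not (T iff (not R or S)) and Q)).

not equivalent

P | Q | R | S | T | φ | ψ
- | - | - | - | - | - | -
T | T | T | T | T | T | F
T | T | T | T | F | F | T
T | T | T | F | T | F | T
T | T | T | F | F | T | F
T | T | F | T | T | T | F
T | T | F | T | F | F | T
T | T | F | F | T | T | F
T | T | F | F | F | F | T
T | F | T | T | T | T | F
T | F | T | T | F | T | F
T | F | T | F | T | T | F
T | F | T | F | F | T | F
T | F | F | T | T | T | F
T | F | F | T | F | T | F
T | F | F | F | T | T | F
T | F | F | F | F | T | F
F | T | T | T | T | F | T
F | T | T | T | F | T | F
F | T | T | F | T | T | F
F | T | T | F | F | F | T
F | T | F | T | T | F | T
F | T | F | T | F | T | F
F | T | F | F | T | F | T
F | T | F | F | F | T | F
F | F | T | T | T | F | T
F | F | T | T | F | F | T
F | F | T | F | T | F | T
F | F | T | F | F | F | T
F | F | F | T | T | F | T
F | F | F | T | F | F | T
F | F | F | F | T | F | T
F | F | F | F | F | F | T
The columns differ at P=T, Q=T, R=T, S=T, T=T (φ=T, ψ=F), so they are not equivalent.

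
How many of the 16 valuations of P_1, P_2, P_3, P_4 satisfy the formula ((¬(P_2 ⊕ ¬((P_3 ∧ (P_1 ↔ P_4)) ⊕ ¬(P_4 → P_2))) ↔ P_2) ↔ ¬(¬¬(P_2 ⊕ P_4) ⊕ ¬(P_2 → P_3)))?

10

P_1  P_2  P_3  P_4  |  (P_1 ↔ P_4)  (P_3 ∧ (P_1 ↔ P_4))  (P_4 → P_2)  ¬(P_4 → P_2)  (P_2 ⊕ P_4)  ¬(P_2 ⊕ P_4)  ¬¬(P_2 ⊕ P_4)  (P_2 → P_3)  ¬(P_2 → P_3)  φ
 T    T    T    T   |       T                T                T            F             F            T              F             T            F        F
 T    T    T    F   |       F                F                T            F             T            F              T             T            F        F
 T    T    F    T   |       T                F                T            F             F            T              F             F            T        F
 T    T    F    F   |       F                F                T            F             T            F              T             F            T        T
 T    F    T    T   |       T                T                F            T             T            F              T             T            F        F
 T    F    T    F   |       F                F                T            F             F            T              F             T            F        T
 T    F    F    T   |       T                F                F            T             T            F              T             T            F        T
 T    F    F    F   |       F                F                T            F             F            T              F             T            F        T
 F    T    T    T   |       F                F                T            F             F            T              F             T            F        T
 F    T    T    F   |       T                T                T            F             T            F              T             T            F        T
 F    T    F    T   |       F                F                T            F             F            T              F             F            T        F
 F    T    F    F   |       T                F                T            F             T            F              T             F            T        T
 F    F    T    T   |       F                F                F            T             T            F              T             T            F        T
 F    F    T    F   |       T                T                T            F             F            T              F             T            F        F
 F    F    F    T   |       F                F                F            T             T            F              T             T            F        T
 F    F    F    F   |       T                F                T            F             F            T              F             T            F        T
The formula is true on 10 of the 16 rows.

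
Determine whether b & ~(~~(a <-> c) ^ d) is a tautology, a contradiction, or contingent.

a | b | c | d | (b & ~(~~(a <-> c) ^ d))
- | - | - | - | ------------------------
T | T | T | T |            T            
T | T | T | F |            F            
T | T | F | T |            F            
T | T | F | F |            T            
T | F | T | T |            F            
T | F | T | F |            F            
T | F | F | T |            F            
T | F | F | F |            F            
F | T | T | T |            F            
F | T | T | F |            T            
F | T | F | T |            T            
F | T | F | F |            F            
F | F | T | T |            F            
F | F | T | F |            F            
F | F | F | T |            F            
F | F | F | F |            F            
4 of 16 rows are T, so the formula is contingent.

contingent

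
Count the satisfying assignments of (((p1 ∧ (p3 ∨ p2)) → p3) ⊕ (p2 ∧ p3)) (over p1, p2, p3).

p1  p2  p3  |  (p3 ∨ p2)  (p1 ∧ (p3 ∨ p2))  ((p1 ∧ (p3 ∨ p2)) → p3)  (p2 ∧ p3)  φ
T   T   T   |      T             T                     T                 T      F
T   T   F   |      T             T                     F                 F      F
T   F   T   |      T             T                     T                 F      T
T   F   F   |      F             F                     T                 F      T
F   T   T   |      T             F                     T                 T      F
F   T   F   |      T             F                     T                 F      T
F   F   T   |      T             F                     T                 F      T
F   F   F   |      F             F                     T                 F      T
The formula is true on 5 of the 8 rows.

5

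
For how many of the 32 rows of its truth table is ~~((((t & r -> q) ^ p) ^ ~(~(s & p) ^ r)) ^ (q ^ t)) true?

14

p | q | r | s | t || φ
F | F | F | F | F || T
F | F | F | F | T || F
F | F | F | T | F || T
F | F | F | T | T || F
F | F | T | F | F || F
F | F | T | F | T || F
F | F | T | T | F || F
F | F | T | T | T || F
F | T | F | F | F || F
F | T | F | F | T || T
F | T | F | T | F || F
F | T | F | T | T || T
F | T | T | F | F || T
F | T | T | F | T || F
F | T | T | T | F || T
F | T | T | T | T || F
T | F | F | F | F || F
T | F | F | F | T || T
T | F | F | T | F || T
T | F | F | T | T || F
T | F | T | F | F || T
T | F | T | F | T || T
T | F | T | T | F || F
T | F | T | T | T || F
T | T | F | F | F || T
T | T | F | F | T || F
T | T | F | T | F || F
T | T | F | T | T || T
T | T | T | F | F || F
T | T | T | F | T || T
T | T | T | T | F || T
T | T | T | T | T || F
The formula is true on 14 of the 32 rows.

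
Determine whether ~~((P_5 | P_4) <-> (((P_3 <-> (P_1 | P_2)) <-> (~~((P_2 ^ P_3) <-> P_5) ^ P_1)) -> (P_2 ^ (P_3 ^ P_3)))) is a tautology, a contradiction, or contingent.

contingent

P_1 | P_2 | P_3 | P_4 | P_5 || φ
 T  |  T  |  T  |  T  |  T  || T
 T  |  T  |  T  |  T  |  F  || T
 T  |  T  |  T  |  F  |  T  || T
 T  |  T  |  T  |  F  |  F  || F
 T  |  T  |  F  |  T  |  T  || T
 T  |  T  |  F  |  T  |  F  || T
 T  |  T  |  F  |  F  |  T  || T
 T  |  T  |  F  |  F  |  F  || F
 T  |  F  |  T  |  T  |  T  || T
 T  |  F  |  T  |  T  |  F  || F
 T  |  F  |  T  |  F  |  T  || T
 T  |  F  |  T  |  F  |  F  || T
 T  |  F  |  F  |  T  |  T  || T
 T  |  F  |  F  |  T  |  F  || F
 T  |  F  |  F  |  F  |  T  || T
 T  |  F  |  F  |  F  |  F  || T
 F  |  T  |  T  |  T  |  T  || T
 F  |  T  |  T  |  T  |  F  || T
 F  |  T  |  T  |  F  |  T  || T
 F  |  T  |  T  |  F  |  F  || F
 F  |  T  |  F  |  T  |  T  || T
 F  |  T  |  F  |  T  |  F  || T
 F  |  T  |  F  |  F  |  T  || T
 F  |  T  |  F  |  F  |  F  || F
 F  |  F  |  T  |  T  |  T  || T
 F  |  F  |  T  |  T  |  F  || F
 F  |  F  |  T  |  F  |  T  || T
 F  |  F  |  T  |  F  |  F  || T
 F  |  F  |  F  |  T  |  T  || T
 F  |  F  |  F  |  T  |  F  || F
 F  |  F  |  F  |  F  |  T  || T
 F  |  F  |  F  |  F  |  F  || T
24 of 32 rows are T, so the formula is contingent.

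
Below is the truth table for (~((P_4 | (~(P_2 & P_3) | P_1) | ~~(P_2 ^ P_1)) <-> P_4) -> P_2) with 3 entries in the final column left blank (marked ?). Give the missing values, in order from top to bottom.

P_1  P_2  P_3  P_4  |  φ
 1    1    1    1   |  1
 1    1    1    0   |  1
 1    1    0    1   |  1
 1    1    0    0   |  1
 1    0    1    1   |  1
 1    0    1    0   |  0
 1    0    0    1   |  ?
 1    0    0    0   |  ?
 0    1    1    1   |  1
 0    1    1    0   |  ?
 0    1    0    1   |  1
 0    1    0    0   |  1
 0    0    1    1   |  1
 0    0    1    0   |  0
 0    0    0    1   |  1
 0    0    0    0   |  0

Row P_1=1, P_2=0, P_3=0, P_4=1: ~((P_4 | (~(P_2 & P_3) | P_1) | ~~(P_2 ^ P_1)) <-> P_4) = 0, so the formula = 1.
Row P_1=1, P_2=0, P_3=0, P_4=0: ~((P_4 | (~(P_2 & P_3) | P_1) | ~~(P_2 ^ P_1)) <-> P_4) = 1, so the formula = 0.
Row P_1=0, P_2=1, P_3=1, P_4=0: ~((P_4 | (~(P_2 & P_3) | P_1) | ~~(P_2 ^ P_1)) <-> P_4) = 1, so the formula = 1.

1, 0, 1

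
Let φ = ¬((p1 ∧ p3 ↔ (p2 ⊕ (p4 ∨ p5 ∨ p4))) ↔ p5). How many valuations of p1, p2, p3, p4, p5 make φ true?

p1 | p2 | p3 | p4 | p5 || φ
T  | T  | T  | T  | T  || T
T  | T  | T  | T  | F  || F
T  | T  | T  | F  | T  || T
T  | T  | T  | F  | F  || T
T  | T  | F  | T  | T  || F
T  | T  | F  | T  | F  || T
T  | T  | F  | F  | T  || F
T  | T  | F  | F  | F  || F
T  | F  | T  | T  | T  || F
T  | F  | T  | T  | F  || T
T  | F  | T  | F  | T  || F
T  | F  | T  | F  | F  || F
T  | F  | F  | T  | T  || T
T  | F  | F  | T  | F  || F
T  | F  | F  | F  | T  || T
T  | F  | F  | F  | F  || T
F  | T  | T  | T  | T  || F
F  | T  | T  | T  | F  || T
F  | T  | T  | F  | T  || F
F  | T  | T  | F  | F  || F
F  | T  | F  | T  | T  || F
F  | T  | F  | T  | F  || T
F  | T  | F  | F  | T  || F
F  | T  | F  | F  | F  || F
F  | F  | T  | T  | T  || T
F  | F  | T  | T  | F  || F
F  | F  | T  | F  | T  || T
F  | F  | T  | F  | F  || T
F  | F  | F  | T  | T  || T
F  | F  | F  | T  | F  || F
F  | F  | F  | F  | T  || T
F  | F  | F  | F  | F  || T
The formula is true on 16 of the 32 rows.

16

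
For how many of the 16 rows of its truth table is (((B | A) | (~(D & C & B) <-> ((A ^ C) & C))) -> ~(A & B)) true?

A  B  C  D  |  φ
F  F  F  F  |  T
F  F  F  T  |  T
F  F  T  F  |  T
F  F  T  T  |  T
F  T  F  F  |  T
F  T  F  T  |  T
F  T  T  F  |  T
F  T  T  T  |  T
T  F  F  F  |  T
T  F  F  T  |  T
T  F  T  F  |  T
T  F  T  T  |  T
T  T  F  F  |  F
T  T  F  T  |  F
T  T  T  F  |  F
T  T  T  T  |  F
The formula is true on 12 of the 16 rows.

12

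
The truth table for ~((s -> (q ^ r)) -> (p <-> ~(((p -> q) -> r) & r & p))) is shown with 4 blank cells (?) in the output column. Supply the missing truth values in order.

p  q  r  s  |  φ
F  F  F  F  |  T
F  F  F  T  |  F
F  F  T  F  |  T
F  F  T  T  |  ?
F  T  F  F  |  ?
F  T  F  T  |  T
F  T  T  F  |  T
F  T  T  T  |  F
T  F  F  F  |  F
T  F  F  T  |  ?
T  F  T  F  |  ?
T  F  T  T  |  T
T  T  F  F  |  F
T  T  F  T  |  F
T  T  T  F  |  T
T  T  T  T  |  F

T, T, F, T

Row p=F, q=F, r=T, s=T: (s -> (q ^ r)) = T, (p <-> ~(((p -> q) -> r) & r & p)) = F, ((s -> (q ^ r)) -> (p <-> ~(((p -> q) -> r) & r & p))) = F, so the formula = T.
Row p=F, q=T, r=F, s=F: (s -> (q ^ r)) = T, (p <-> ~(((p -> q) -> r) & r & p)) = F, ((s -> (q ^ r)) -> (p <-> ~(((p -> q) -> r) & r & p))) = F, so the formula = T.
Row p=T, q=F, r=F, s=T: (s -> (q ^ r)) = F, (p <-> ~(((p -> q) -> r) & r & p)) = T, ((s -> (q ^ r)) -> (p <-> ~(((p -> q) -> r) & r & p))) = T, so the formula = F.
Row p=T, q=F, r=T, s=F: (s -> (q ^ r)) = T, (p <-> ~(((p -> q) -> r) & r & p)) = F, ((s -> (q ^ r)) -> (p <-> ~(((p -> q) -> r) & r & p))) = F, so the formula = T.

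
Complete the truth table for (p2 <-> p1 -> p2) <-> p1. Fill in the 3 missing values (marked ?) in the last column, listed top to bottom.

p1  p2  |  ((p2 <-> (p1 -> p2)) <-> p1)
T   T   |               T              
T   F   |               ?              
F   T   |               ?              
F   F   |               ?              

T, F, T

Row p1=T, p2=F: (p2 <-> p1 -> p2) = T, so ((p2 <-> (p1 -> p2)) <-> p1) = T.
Row p1=F, p2=T: (p2 <-> p1 -> p2) = T, so ((p2 <-> (p1 -> p2)) <-> p1) = F.
Row p1=F, p2=F: (p2 <-> p1 -> p2) = F, so ((p2 <-> (p1 -> p2)) <-> p1) = T.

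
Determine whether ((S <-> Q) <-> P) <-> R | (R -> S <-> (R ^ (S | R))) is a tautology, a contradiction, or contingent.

P  Q  R  S     (S <-> Q)  ((S <-> Q) <-> P)  (R -> S)  (S | R)  (R ^ (S | R))  ((R -> S) <-> (R ^ (S | R)))  φ
T  T  T  T         T              T             T         T           F                     F                T
T  T  T  F         F              F             F         T           F                     T                F
T  T  F  T         T              T             T         T           T                     T                T
T  T  F  F         F              F             T         F           F                     F                T
T  F  T  T         F              F             T         T           F                     F                F
T  F  T  F         T              T             F         T           F                     T                T
T  F  F  T         F              F             T         T           T                     T                F
T  F  F  F         T              T             T         F           F                     F                F
F  T  T  T         T              F             T         T           F                     F                F
F  T  T  F         F              T             F         T           F                     T                T
F  T  F  T         T              F             T         T           T                     T                F
F  T  F  F         F              T             T         F           F                     F                F
F  F  T  T         F              T             T         T           F                     F                T
F  F  T  F         T              F             F         T           F                     T                F
F  F  F  T         F              T             T         T           T                     T                T
F  F  F  F         T              F             T         F           F                     F                T
8 of 16 rows are T, so the formula is contingent.

contingent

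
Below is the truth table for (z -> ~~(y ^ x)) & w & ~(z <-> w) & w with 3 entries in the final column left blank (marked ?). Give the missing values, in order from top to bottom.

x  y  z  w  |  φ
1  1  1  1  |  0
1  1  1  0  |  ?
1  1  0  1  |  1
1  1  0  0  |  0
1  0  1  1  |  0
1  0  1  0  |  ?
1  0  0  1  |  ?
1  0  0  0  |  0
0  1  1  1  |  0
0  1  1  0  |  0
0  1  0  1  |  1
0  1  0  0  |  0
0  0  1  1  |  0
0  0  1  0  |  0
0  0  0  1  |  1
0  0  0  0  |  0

0, 0, 1

Row x=1, y=1, z=1, w=0: (z -> ~~(y ^ x)) = 0, ~(z <-> w) = 1, so the formula = 0.
Row x=1, y=0, z=1, w=0: (z -> ~~(y ^ x)) = 1, ~(z <-> w) = 1, so the formula = 0.
Row x=1, y=0, z=0, w=1: (z -> ~~(y ^ x)) = 1, ~(z <-> w) = 1, so the formula = 1.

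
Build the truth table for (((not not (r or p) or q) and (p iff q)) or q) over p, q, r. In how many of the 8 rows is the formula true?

p | q | r | (r or p) | not (r or p) | not not (r or p) | (not not (r or p) or q) | (p iff q) | φ
- | - | - | -------- | ------------ | ---------------- | ----------------------- | --------- | -
T | T | T |    T     |      F       |        T         |            T            |     T     | T
T | T | F |    T     |      F       |        T         |            T            |     T     | T
T | F | T |    T     |      F       |        T         |            T            |     F     | F
T | F | F |    T     |      F       |        T         |            T            |     F     | F
F | T | T |    T     |      F       |        T         |            T            |     F     | T
F | T | F |    F     |      T       |        F         |            T            |     F     | T
F | F | T |    T     |      F       |        T         |            T            |     T     | T
F | F | F |    F     |      T       |        F         |            F            |     T     | F
The formula is true on 5 of the 8 rows.

5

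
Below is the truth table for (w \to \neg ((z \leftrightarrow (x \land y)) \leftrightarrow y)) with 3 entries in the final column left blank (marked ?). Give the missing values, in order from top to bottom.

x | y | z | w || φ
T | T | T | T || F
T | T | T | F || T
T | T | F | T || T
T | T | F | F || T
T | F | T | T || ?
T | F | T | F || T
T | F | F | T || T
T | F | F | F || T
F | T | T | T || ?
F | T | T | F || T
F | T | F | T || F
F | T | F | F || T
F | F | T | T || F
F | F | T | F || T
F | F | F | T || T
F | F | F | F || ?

F, T, T

Row x=T, y=F, z=T, w=T: \neg ((z \leftrightarrow (x \land y)) \leftrightarrow y) = F, so the formula = F.
Row x=F, y=T, z=T, w=T: \neg ((z \leftrightarrow (x \land y)) \leftrightarrow y) = T, so the formula = T.
Row x=F, y=F, z=F, w=F: \neg ((z \leftrightarrow (x \land y)) \leftrightarrow y) = T, so the formula = T.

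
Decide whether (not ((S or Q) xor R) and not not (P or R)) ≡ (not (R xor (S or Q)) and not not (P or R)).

P | Q | R | S || φ | ψ
1 | 1 | 1 | 1 || 1 | 1
1 | 1 | 1 | 0 || 1 | 1
1 | 1 | 0 | 1 || 0 | 0
1 | 1 | 0 | 0 || 0 | 0
1 | 0 | 1 | 1 || 1 | 1
1 | 0 | 1 | 0 || 0 | 0
1 | 0 | 0 | 1 || 0 | 0
1 | 0 | 0 | 0 || 1 | 1
0 | 1 | 1 | 1 || 1 | 1
0 | 1 | 1 | 0 || 1 | 1
0 | 1 | 0 | 1 || 0 | 0
0 | 1 | 0 | 0 || 0 | 0
0 | 0 | 1 | 1 || 1 | 1
0 | 0 | 1 | 0 || 0 | 0
0 | 0 | 0 | 1 || 0 | 0
0 | 0 | 0 | 0 || 0 | 0
The columns for φ and ψ agree on every row, so they are logically equivalent.

equivalent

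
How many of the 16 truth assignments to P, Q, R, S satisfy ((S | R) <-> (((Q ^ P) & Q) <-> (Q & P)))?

P  Q  R  S     (S | R)  (Q ^ P)  ((Q ^ P) & Q)  (Q & P)  (((Q ^ P) & Q) <-> (Q & P))  φ
F  F  F  F        F        F           F           F                  T               F
F  F  F  T        T        F           F           F                  T               T
F  F  T  F        T        F           F           F                  T               T
F  F  T  T        T        F           F           F                  T               T
F  T  F  F        F        T           T           F                  F               T
F  T  F  T        T        T           T           F                  F               F
F  T  T  F        T        T           T           F                  F               F
F  T  T  T        T        T           T           F                  F               F
T  F  F  F        F        T           F           F                  T               F
T  F  F  T        T        T           F           F                  T               T
T  F  T  F        T        T           F           F                  T               T
T  F  T  T        T        T           F           F                  T               T
T  T  F  F        F        F           F           T                  F               T
T  T  F  T        T        F           F           T                  F               F
T  T  T  F        T        F           F           T                  F               F
T  T  T  T        T        F           F           T                  F               F
The formula is true on 8 of the 16 rows.

8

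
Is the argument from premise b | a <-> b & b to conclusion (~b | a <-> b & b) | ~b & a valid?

no

a | b || φ | ψ
1 | 1 || 1 | 1
1 | 0 || 0 | 1
0 | 1 || 1 | 0
0 | 0 || 1 | 0
At a=0, b=1 we have φ true but ψ false, so φ does not entail ψ.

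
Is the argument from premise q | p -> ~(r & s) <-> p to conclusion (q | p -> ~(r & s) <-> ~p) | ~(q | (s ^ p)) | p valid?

no

p  q  r  s  |  φ  ψ
1  1  1  1  |  0  1
1  1  1  0  |  1  1
1  1  0  1  |  1  1
1  1  0  0  |  1  1
1  0  1  1  |  0  1
1  0  1  0  |  1  1
1  0  0  1  |  1  1
1  0  0  0  |  1  1
0  1  1  1  |  1  0
0  1  1  0  |  0  1
0  1  0  1  |  0  1
0  1  0  0  |  0  1
0  0  1  1  |  0  1
0  0  1  0  |  0  1
0  0  0  1  |  0  1
0  0  0  0  |  0  1
At p=0, q=1, r=1, s=1 we have φ true but ψ false, so φ does not entail ψ.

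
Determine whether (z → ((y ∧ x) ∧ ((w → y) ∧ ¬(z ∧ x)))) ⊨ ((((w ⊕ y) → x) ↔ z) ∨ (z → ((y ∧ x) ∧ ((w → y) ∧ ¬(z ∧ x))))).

  x   |   y   |   z   |   w   |   φ   |   ψ  
----- | ----- | ----- | ----- | ----- | -----
 True |  True |  True |  True | False |  True
 True |  True |  True | False | False |  True
 True |  True | False |  True |  True |  True
 True |  True | False | False |  True |  True
 True | False |  True |  True | False |  True
 True | False |  True | False | False |  True
 True | False | False |  True |  True |  True
 True | False | False | False |  True |  True
False |  True |  True |  True | False |  True
False |  True |  True | False | False | False
False |  True | False |  True |  True |  True
False |  True | False | False |  True |  True
False | False |  True |  True | False | False
False | False |  True | False | False |  True
False | False | False |  True |  True |  True
False | False | False | False |  True |  True
In every row where φ is true, ψ is also true, so φ ⊨ ψ.

yes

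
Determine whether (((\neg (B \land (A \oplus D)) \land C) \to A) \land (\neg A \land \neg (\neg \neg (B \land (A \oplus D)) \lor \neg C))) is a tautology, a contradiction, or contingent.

contradiction

  A   |   B   |   C   |   D   | (A \oplus D) | (B \land (A \oplus D)) | \neg (B \land (A \oplus D)) | \neg A | \neg C |   φ  
----- | ----- | ----- | ----- | ------------ | ---------------------- | --------------------------- | ------ | ------ | -----
 True |  True |  True |  True |    False     |         False          |             True            | False  | False  | False
 True |  True |  True | False |     True     |          True          |            False            | False  | False  | False
 True |  True | False |  True |    False     |         False          |             True            | False  |  True  | False
 True |  True | False | False |     True     |          True          |            False            | False  |  True  | False
 True | False |  True |  True |    False     |         False          |             True            | False  | False  | False
 True | False |  True | False |     True     |         False          |             True            | False  | False  | False
 True | False | False |  True |    False     |         False          |             True            | False  |  True  | False
 True | False | False | False |     True     |         False          |             True            | False  |  True  | False
False |  True |  True |  True |     True     |          True          |            False            |  True  | False  | False
False |  True |  True | False |    False     |         False          |             True            |  True  | False  | False
False |  True | False |  True |     True     |          True          |            False            |  True  |  True  | False
False |  True | False | False |    False     |         False          |             True            |  True  |  True  | False
False | False |  True |  True |     True     |         False          |             True            |  True  | False  | False
False | False |  True | False |    False     |         False          |             True            |  True  | False  | False
False | False | False |  True |     True     |         False          |             True            |  True  |  True  | False
False | False | False | False |    False     |         False          |             True            |  True  |  True  | False
Every row is False, so the formula is a contradiction.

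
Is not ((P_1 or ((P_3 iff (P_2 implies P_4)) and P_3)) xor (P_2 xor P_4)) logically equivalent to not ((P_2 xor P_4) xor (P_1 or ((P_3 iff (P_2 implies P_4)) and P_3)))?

P_1 | P_2 | P_3 | P_4 || φ | ψ
 T  |  T  |  T  |  T  || F | F
 T  |  T  |  T  |  F  || T | T
 T  |  T  |  F  |  T  || F | F
 T  |  T  |  F  |  F  || T | T
 T  |  F  |  T  |  T  || T | T
 T  |  F  |  T  |  F  || F | F
 T  |  F  |  F  |  T  || T | T
 T  |  F  |  F  |  F  || F | F
 F  |  T  |  T  |  T  || F | F
 F  |  T  |  T  |  F  || F | F
 F  |  T  |  F  |  T  || T | T
 F  |  T  |  F  |  F  || F | F
 F  |  F  |  T  |  T  || T | T
 F  |  F  |  T  |  F  || F | F
 F  |  F  |  F  |  T  || F | F
 F  |  F  |  F  |  F  || T | T
The columns for φ and ψ agree on every row, so they are logically equivalent.

equivalent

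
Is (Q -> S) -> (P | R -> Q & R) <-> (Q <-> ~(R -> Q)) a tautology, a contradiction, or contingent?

P | Q | R | S | φ
- | - | - | - | -
F | F | F | F | T
F | F | F | T | T
F | F | T | F | T
F | F | T | T | T
F | T | F | F | F
F | T | F | T | F
F | T | T | F | F
F | T | T | T | F
T | F | F | F | F
T | F | F | T | F
T | F | T | F | T
T | F | T | T | T
T | T | F | F | F
T | T | F | T | T
T | T | T | F | F
T | T | T | T | F
7 of 16 rows are T, so the formula is contingent.

contingent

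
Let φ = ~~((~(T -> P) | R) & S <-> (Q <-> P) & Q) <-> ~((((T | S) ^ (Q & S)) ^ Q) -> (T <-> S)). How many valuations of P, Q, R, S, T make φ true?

18

P | Q | R | S | T || φ
T | T | T | T | T || F
T | T | T | T | F || T
T | T | T | F | T || T
T | T | T | F | F || T
T | T | F | T | T || T
T | T | F | T | F || F
T | T | F | F | T || T
T | T | F | F | F || T
T | F | T | T | T || T
T | F | T | T | F || F
T | F | T | F | T || T
T | F | T | F | F || F
T | F | F | T | T || F
T | F | F | T | F || T
T | F | F | F | T || T
T | F | F | F | F || F
F | T | T | T | T || T
F | T | T | T | F || F
F | T | T | F | T || F
F | T | T | F | F || F
F | T | F | T | T || T
F | T | F | T | F || T
F | T | F | F | T || F
F | T | F | F | F || F
F | F | T | T | T || T
F | F | T | T | F || F
F | F | T | F | T || T
F | F | T | F | F || F
F | F | F | T | T || T
F | F | F | T | F || T
F | F | F | F | T || T
F | F | F | F | F || F
The formula is true on 18 of the 32 rows.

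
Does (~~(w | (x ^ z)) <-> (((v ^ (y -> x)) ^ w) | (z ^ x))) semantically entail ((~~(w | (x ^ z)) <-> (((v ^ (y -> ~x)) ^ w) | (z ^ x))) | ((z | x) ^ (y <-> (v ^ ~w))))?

x | y | z | w | v || φ | ψ
T | T | T | T | T || T | F
T | T | T | T | F || F | T
T | T | T | F | T || T | T
T | T | T | F | F || F | T
T | T | F | T | T || T | T
T | T | F | T | F || T | T
T | T | F | F | T || T | T
T | T | F | F | F || T | T
T | F | T | T | T || T | T
T | F | T | T | F || F | F
T | F | T | F | T || T | T
T | F | T | F | F || F | T
T | F | F | T | T || T | T
T | F | F | T | F || T | T
T | F | F | F | T || T | T
T | F | F | F | F || T | T
F | T | T | T | T || T | T
F | T | T | T | F || T | T
F | T | T | F | T || T | T
F | T | T | F | F || T | T
F | T | F | T | T || F | T
F | T | F | T | F || T | F
F | T | F | F | T || F | T
F | T | F | F | F || T | T
F | F | T | T | T || T | T
F | F | T | T | F || T | T
F | F | T | F | T || T | T
F | F | T | F | F || T | T
F | F | F | T | T || T | T
F | F | F | T | F || F | T
F | F | F | F | T || T | T
F | F | F | F | F || F | F
At x=T, y=T, z=T, w=T, v=T we have φ true but ψ false, so φ does not entail ψ.

no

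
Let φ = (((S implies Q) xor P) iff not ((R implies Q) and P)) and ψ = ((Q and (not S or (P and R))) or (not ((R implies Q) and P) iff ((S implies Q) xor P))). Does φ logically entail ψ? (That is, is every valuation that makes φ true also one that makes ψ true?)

P | Q | R | S || φ | ψ
T | T | T | T || T | T
T | T | T | F || T | T
T | T | F | T || T | T
T | T | F | F || T | T
T | F | T | T || T | T
T | F | T | F || F | F
T | F | F | T || F | F
T | F | F | F || T | T
F | T | T | T || T | T
F | T | T | F || T | T
F | T | F | T || T | T
F | T | F | F || T | T
F | F | T | T || F | F
F | F | T | F || T | T
F | F | F | T || F | F
F | F | F | F || T | T
In every row where φ is true, ψ is also true, so φ ⊨ ψ.

yes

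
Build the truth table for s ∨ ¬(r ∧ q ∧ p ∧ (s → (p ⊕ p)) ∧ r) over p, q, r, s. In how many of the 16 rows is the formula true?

15

p  q  r  s  |  (p ⊕ p)  (s → (p ⊕ p))  (p ∧ (s → (p ⊕ p)) ∧ r)  φ
0  0  0  0  |     0           1                   0             1
0  0  0  1  |     0           0                   0             1
0  0  1  0  |     0           1                   0             1
0  0  1  1  |     0           0                   0             1
0  1  0  0  |     0           1                   0             1
0  1  0  1  |     0           0                   0             1
0  1  1  0  |     0           1                   0             1
0  1  1  1  |     0           0                   0             1
1  0  0  0  |     0           1                   0             1
1  0  0  1  |     0           0                   0             1
1  0  1  0  |     0           1                   1             1
1  0  1  1  |     0           0                   0             1
1  1  0  0  |     0           1                   0             1
1  1  0  1  |     0           0                   0             1
1  1  1  0  |     0           1                   1             0
1  1  1  1  |     0           0                   0             1
The formula is true on 15 of the 16 rows.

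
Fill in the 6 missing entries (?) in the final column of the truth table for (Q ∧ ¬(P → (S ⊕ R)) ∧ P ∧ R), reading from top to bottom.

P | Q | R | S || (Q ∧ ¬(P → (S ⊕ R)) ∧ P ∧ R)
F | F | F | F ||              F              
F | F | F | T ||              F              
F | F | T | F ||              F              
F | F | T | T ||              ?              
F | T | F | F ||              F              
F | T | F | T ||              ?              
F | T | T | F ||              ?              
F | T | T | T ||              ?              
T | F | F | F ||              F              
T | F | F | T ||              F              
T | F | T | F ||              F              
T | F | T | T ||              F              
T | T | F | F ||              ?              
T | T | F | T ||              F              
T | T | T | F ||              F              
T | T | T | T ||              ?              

Row P=F, Q=F, R=T, S=T: ¬(P → (S ⊕ R)) = F, so (Q ∧ ¬(P → (S ⊕ R)) ∧ P ∧ R) = F.
Row P=F, Q=T, R=F, S=T: ¬(P → (S ⊕ R)) = F, so (Q ∧ ¬(P → (S ⊕ R)) ∧ P ∧ R) = F.
Row P=F, Q=T, R=T, S=F: ¬(P → (S ⊕ R)) = F, so (Q ∧ ¬(P → (S ⊕ R)) ∧ P ∧ R) = F.
Row P=F, Q=T, R=T, S=T: ¬(P → (S ⊕ R)) = F, so (Q ∧ ¬(P → (S ⊕ R)) ∧ P ∧ R) = F.
Row P=T, Q=T, R=F, S=F: ¬(P → (S ⊕ R)) = T, so (Q ∧ ¬(P → (S ⊕ R)) ∧ P ∧ R) = F.
Row P=T, Q=T, R=T, S=T: ¬(P → (S ⊕ R)) = T, so (Q ∧ ¬(P → (S ⊕ R)) ∧ P ∧ R) = T.

F, F, F, F, F, T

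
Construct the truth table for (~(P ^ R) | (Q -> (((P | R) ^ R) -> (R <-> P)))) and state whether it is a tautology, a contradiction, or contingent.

contingent

P  Q  R     (P ^ R)  ~(P ^ R)  (P | R)  ((P | R) ^ R)  (R <-> P)  (((P | R) ^ R) -> (R <-> P))  φ
F  F  F        F        T         F           F            T                   T                T
F  F  T        T        F         T           F            F                   T                T
F  T  F        F        T         F           F            T                   T                T
F  T  T        T        F         T           F            F                   T                T
T  F  F        T        F         T           T            F                   F                T
T  F  T        F        T         T           F            T                   T                T
T  T  F        T        F         T           T            F                   F                F
T  T  T        F        T         T           F            T                   T                T
7 of 8 rows are T, so the formula is contingent.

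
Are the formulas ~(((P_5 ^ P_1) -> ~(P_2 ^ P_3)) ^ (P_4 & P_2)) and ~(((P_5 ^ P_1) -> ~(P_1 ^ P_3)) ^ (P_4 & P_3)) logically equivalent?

P_1  P_2  P_3  P_4  P_5  |  φ  ψ
 F    F    F    F    F   |  F  F
 F    F    F    F    T   |  F  F
 F    F    F    T    F   |  F  F
 F    F    F    T    T   |  F  F
 F    F    T    F    F   |  F  F
 F    F    T    F    T   |  T  T
 F    F    T    T    F   |  F  T
 F    F    T    T    T   |  T  F
 F    T    F    F    F   |  F  F
 F    T    F    F    T   |  T  F
 F    T    F    T    F   |  T  F
 F    T    F    T    T   |  F  F
 F    T    T    F    F   |  F  F
 F    T    T    F    T   |  F  T
 F    T    T    T    F   |  T  T
 F    T    T    T    T   |  T  F
 T    F    F    F    F   |  F  T
 T    F    F    F    T   |  F  F
 T    F    F    T    F   |  F  T
 T    F    F    T    T   |  F  F
 T    F    T    F    F   |  T  F
 T    F    T    F    T   |  F  F
 T    F    T    T    F   |  T  T
 T    F    T    T    T   |  F  T
 T    T    F    F    F   |  T  T
 T    T    F    F    T   |  F  F
 T    T    F    T    F   |  F  T
 T    T    F    T    T   |  T  F
 T    T    T    F    F   |  F  F
 T    T    T    F    T   |  F  F
 T    T    T    T    F   |  T  T
 T    T    T    T    T   |  T  T
The columns differ at P_1=F, P_2=F, P_3=T, P_4=T, P_5=F (φ=F, ψ=T), so they are not equivalent.

not equivalent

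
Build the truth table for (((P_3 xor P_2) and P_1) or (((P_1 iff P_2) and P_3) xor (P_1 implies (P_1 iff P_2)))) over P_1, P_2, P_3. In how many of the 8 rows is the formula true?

5

P_1  P_2  P_3  |  φ
 1    1    1   |  0
 1    1    0   |  1
 1    0    1   |  1
 1    0    0   |  0
 0    1    1   |  1
 0    1    0   |  1
 0    0    1   |  0
 0    0    0   |  1
The formula is true on 5 of the 8 rows.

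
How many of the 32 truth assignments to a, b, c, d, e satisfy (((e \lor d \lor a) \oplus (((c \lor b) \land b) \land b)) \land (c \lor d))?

a | b | c | d | e || φ
1 | 1 | 1 | 1 | 1 || 0
1 | 1 | 1 | 1 | 0 || 0
1 | 1 | 1 | 0 | 1 || 0
1 | 1 | 1 | 0 | 0 || 0
1 | 1 | 0 | 1 | 1 || 0
1 | 1 | 0 | 1 | 0 || 0
1 | 1 | 0 | 0 | 1 || 0
1 | 1 | 0 | 0 | 0 || 0
1 | 0 | 1 | 1 | 1 || 1
1 | 0 | 1 | 1 | 0 || 1
1 | 0 | 1 | 0 | 1 || 1
1 | 0 | 1 | 0 | 0 || 1
1 | 0 | 0 | 1 | 1 || 1
1 | 0 | 0 | 1 | 0 || 1
1 | 0 | 0 | 0 | 1 || 0
1 | 0 | 0 | 0 | 0 || 0
0 | 1 | 1 | 1 | 1 || 0
0 | 1 | 1 | 1 | 0 || 0
0 | 1 | 1 | 0 | 1 || 0
0 | 1 | 1 | 0 | 0 || 1
0 | 1 | 0 | 1 | 1 || 0
0 | 1 | 0 | 1 | 0 || 0
0 | 1 | 0 | 0 | 1 || 0
0 | 1 | 0 | 0 | 0 || 0
0 | 0 | 1 | 1 | 1 || 1
0 | 0 | 1 | 1 | 0 || 1
0 | 0 | 1 | 0 | 1 || 1
0 | 0 | 1 | 0 | 0 || 0
0 | 0 | 0 | 1 | 1 || 1
0 | 0 | 0 | 1 | 0 || 1
0 | 0 | 0 | 0 | 1 || 0
0 | 0 | 0 | 0 | 0 || 0
The formula is true on 12 of the 32 rows.

12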